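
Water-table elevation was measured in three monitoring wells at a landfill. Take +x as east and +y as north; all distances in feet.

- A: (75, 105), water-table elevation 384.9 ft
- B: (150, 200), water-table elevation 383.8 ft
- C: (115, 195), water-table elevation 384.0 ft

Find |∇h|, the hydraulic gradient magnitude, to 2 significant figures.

Three-point gradient (reference A): Δ to B = (75, 95, -1.1), Δ to C = (40, 90, -0.9).
∂h/∂x = -0.004576, ∂h/∂y = -0.007966 (det = 2950).
|∇h| = √(-0.004576² + -0.007966²) = 0.009187

0.0092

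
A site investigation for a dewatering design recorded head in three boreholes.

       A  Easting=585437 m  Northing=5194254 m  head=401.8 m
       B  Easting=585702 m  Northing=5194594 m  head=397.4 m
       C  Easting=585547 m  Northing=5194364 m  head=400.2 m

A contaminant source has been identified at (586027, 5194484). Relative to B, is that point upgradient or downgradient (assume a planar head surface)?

downgradient

Three-point gradient (reference A): Δ to B = (265, 340, -4.4), Δ to C = (110, 110, -1.6).
∂h/∂x = -0.007273, ∂h/∂y = -0.007273 (det = -8250).
Head at (586027, 5194484) = 401.8 + (-0.007273)·(590) + (-0.007273)·(230) = 395.84 m.
That is lower than the 397.4 m at B, so the point is downgradient.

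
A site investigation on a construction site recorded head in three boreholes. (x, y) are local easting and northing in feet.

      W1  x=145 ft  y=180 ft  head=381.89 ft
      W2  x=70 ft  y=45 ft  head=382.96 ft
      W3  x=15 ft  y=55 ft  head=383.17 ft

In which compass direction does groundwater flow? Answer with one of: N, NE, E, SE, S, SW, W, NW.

Differences from W1: to W2 (Δx, Δy, Δh) = (-75, -135, +1.07); to W3 = (-130, -125, +1.28).
Solve a·Δx + b·Δy = Δh: det = (-75)·(-125) − (-130)·(-135) = -8175.
∂h/∂x = [(+1.07)·(-125) − (+1.28)·(-135)] / -8175 = -0.004777
∂h/∂y = [(-75)·(+1.28) − (-130)·(+1.07)] / -8175 = -0.005272
Flow = −∇h = (+0.004777 east, +0.005272 north), which points northeast.

NE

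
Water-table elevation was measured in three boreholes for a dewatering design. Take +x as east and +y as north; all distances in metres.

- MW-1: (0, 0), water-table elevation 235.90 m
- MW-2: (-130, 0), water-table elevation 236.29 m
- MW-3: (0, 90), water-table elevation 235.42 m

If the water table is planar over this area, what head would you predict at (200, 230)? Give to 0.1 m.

∂h/∂x = (236.29 − 235.90) / (-130 − 0) = -0.003000
∂h/∂y = (235.42 − 235.90) / (90 − 0) = -0.005333
h(200, 230) = 235.90 + (-0.003000)·(200) + (-0.005333)·(230) = 235.90 -0.600 -1.227 = 234.073 m.

234.1 m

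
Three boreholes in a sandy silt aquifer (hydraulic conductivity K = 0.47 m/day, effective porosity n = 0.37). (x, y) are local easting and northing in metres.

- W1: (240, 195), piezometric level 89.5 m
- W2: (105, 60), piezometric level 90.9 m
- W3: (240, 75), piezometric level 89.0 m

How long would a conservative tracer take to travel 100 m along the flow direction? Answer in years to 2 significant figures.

With h = a·x + b·y + c and W1 as origin, the differences give:
  (-135)·a + (-135)·b = +1.4
  0·a + (-120)·b = -0.5
Eliminate b (×(-120) and ×(-135), subtract): 16200·a = -235.50 → a = ∂h/∂x = -0.01454
Back-substitute: b = ∂h/∂y = +0.004167.
|∇h| = √(-0.01454² + 0.004167²) = 0.01513
Seepage velocity v = K·i/n = 0.47 × 0.01513 / 0.37 = 0.01922 m/day.
t = 100 / 0.01922 = 5203 days = 14.2 years.

14 years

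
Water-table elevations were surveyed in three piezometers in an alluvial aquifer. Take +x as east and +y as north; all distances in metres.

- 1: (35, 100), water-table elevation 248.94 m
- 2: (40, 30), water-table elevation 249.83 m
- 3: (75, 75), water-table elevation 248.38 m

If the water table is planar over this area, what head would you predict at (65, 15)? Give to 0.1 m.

Taking 1 as reference: 2−1 = (5, -70, +0.89); 3−1 = (40, -25, -0.56).
Determinant of the coordinate differences = 5·(-25) − 40·(-70) = 2675.
∂h/∂x = [(+0.89)·(-25) − (-0.56)·(-70)] / 2675 = -0.02297
∂h/∂y = [5·(-0.56) − 40·(+0.89)] / 2675 = -0.01436
h(65, 15) = 248.94 + (-0.02297)·(30) + (-0.01436)·(-85) = 248.94 -0.689 +1.220 = 249.471 m.

249.5 m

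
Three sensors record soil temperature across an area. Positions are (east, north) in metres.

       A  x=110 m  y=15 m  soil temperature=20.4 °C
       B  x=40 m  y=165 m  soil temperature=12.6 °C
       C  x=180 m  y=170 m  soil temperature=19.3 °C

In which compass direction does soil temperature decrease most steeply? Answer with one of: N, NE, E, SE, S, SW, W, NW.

Differences from A: to B (Δx, Δy, Δh) = (-70, 150, -7.8); to C = (70, 155, -1.1).
Determinant of the coordinate differences = (-70)·155 − 70·150 = -21350.
∂T/∂x = [(-7.8)·155 − (-1.1)·150] / -21350 = +0.04890
∂T/∂y = [(-70)·(-1.1) − 70·(-7.8)] / -21350 = -0.02918
Steepest decrease is along −∇f = (-0.04890 E, +0.02918 N) → northwest.

NW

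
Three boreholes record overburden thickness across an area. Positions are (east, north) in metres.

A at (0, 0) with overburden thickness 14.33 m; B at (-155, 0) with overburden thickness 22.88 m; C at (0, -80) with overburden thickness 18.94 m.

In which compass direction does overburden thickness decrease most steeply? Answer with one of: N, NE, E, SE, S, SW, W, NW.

∂d/∂x = (22.88 − 14.33) / (-155 − 0) = -0.05516
∂d/∂y = (18.94 − 14.33) / (-80 − 0) = -0.05763
Steepest decrease is along −∇f = (+0.05516 E, +0.05763 N) → northeast.

NE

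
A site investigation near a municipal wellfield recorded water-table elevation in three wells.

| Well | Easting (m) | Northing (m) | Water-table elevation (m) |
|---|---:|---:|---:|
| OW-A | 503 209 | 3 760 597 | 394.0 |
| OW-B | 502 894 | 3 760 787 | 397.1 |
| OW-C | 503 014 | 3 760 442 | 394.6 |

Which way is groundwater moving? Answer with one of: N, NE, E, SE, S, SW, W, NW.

With h = a·x + b·y + c and OW-A as origin, the differences give:
  (-315)·a + 190·b = +3.1
  (-195)·a + (-155)·b = +0.6
Eliminate b (×(-155) and ×190, subtract): 85875·a = -594.50 → a = ∂h/∂x = -0.006923
Back-substitute: b = ∂h/∂y = +0.004838.
Flow = −∇h = (+0.006923 east, -0.004838 north), which points southeast.

SE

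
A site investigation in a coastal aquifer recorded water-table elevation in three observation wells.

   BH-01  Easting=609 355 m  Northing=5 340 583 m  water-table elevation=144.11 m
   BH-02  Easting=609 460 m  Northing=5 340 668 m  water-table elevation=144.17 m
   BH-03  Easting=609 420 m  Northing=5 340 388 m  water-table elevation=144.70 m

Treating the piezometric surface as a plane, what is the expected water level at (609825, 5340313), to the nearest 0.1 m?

With h = a·x + b·y + c and BH-01 as origin, the differences give:
  105·a + 85·b = +0.06
  65·a + (-195)·b = +0.59
Eliminate b (×(-195) and ×85, subtract): -26000·a = -61.850 → a = ∂h/∂x = +0.002379
Back-substitute: b = ∂h/∂y = -0.002233.
h(609825, 5340313) = 144.11 + (+0.002379)·(470) + (-0.002233)·(-270) = 144.11 +1.118 +0.603 = 145.831 m.

145.8 m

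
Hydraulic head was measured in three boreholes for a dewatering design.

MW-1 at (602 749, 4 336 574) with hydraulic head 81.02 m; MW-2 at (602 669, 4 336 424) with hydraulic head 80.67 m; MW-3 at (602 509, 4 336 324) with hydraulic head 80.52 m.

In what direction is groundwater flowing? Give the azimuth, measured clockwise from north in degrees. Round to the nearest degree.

Three-point gradient (reference MW-1): Δ to MW-2 = (-80, -150, -0.35), Δ to MW-3 = (-240, -250, -0.50).
∂h/∂x = -0.0007812, ∂h/∂y = +0.002750 (det = -16000).
Flow direction (−∇h) has components (+0.0007812 E, -0.002750 N).
Azimuth = atan2(E, N) = atan2(+0.0007812, -0.002750) = 164.1° ≈ 164°.

164°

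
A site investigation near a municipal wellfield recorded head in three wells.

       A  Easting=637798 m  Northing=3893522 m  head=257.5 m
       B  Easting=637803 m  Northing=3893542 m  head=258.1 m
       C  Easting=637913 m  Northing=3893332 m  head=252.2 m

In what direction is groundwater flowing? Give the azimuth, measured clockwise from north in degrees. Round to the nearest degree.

185°

Taking A as reference: B−A = (5, 20, +0.6); C−A = (115, -190, -5.3).
Determinant of the coordinate differences = 5·(-190) − 115·20 = -3250.
∂h/∂x = [(+0.6)·(-190) − (-5.3)·20] / -3250 = +0.002462
∂h/∂y = [5·(-5.3) − 115·(+0.6)] / -3250 = +0.02938
Flow direction (−∇h) has components (-0.002462 E, -0.02938 N).
Azimuth = atan2(E, N) = atan2(-0.002462, -0.02938) = 184.8° ≈ 185°.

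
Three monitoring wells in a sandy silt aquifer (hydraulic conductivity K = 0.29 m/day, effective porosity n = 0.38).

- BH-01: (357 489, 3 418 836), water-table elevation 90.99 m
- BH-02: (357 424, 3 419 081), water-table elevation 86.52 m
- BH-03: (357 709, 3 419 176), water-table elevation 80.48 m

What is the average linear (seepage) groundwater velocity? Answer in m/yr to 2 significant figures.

7.2 m/yr

Differences from BH-01: to BH-02 (Δx, Δy, Δh) = (-65, 245, -4.47); to BH-03 = (220, 340, -10.51).
Solve a·Δx + b·Δy = Δh: det = (-65)·340 − 220·245 = -76000.
∂h/∂x = [(-4.47)·340 − (-10.51)·245] / -76000 = -0.01388
∂h/∂y = [(-65)·(-10.51) − 220·(-4.47)] / -76000 = -0.02193
|∇h| = √(-0.01388² + -0.02193²) = 0.02595
Seepage velocity v = K·i/n = 0.29 × 0.02595 / 0.38 = 0.0198 m/day = 7.232 m/yr.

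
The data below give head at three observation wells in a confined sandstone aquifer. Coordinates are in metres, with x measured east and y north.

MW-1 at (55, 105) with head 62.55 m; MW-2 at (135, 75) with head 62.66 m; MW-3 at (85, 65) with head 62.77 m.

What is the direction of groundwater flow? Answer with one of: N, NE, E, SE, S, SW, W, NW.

Taking MW-1 as reference: MW-2−MW-1 = (80, -30, +0.11); MW-3−MW-1 = (30, -40, +0.22).
Determinant of the coordinate differences = 80·(-40) − 30·(-30) = -2300.
∂h/∂x = [(+0.11)·(-40) − (+0.22)·(-30)] / -2300 = -0.0009565
∂h/∂y = [80·(+0.22) − 30·(+0.11)] / -2300 = -0.006217
Flow = −∇h = (+0.0009565 east, +0.006217 north), which points north.

N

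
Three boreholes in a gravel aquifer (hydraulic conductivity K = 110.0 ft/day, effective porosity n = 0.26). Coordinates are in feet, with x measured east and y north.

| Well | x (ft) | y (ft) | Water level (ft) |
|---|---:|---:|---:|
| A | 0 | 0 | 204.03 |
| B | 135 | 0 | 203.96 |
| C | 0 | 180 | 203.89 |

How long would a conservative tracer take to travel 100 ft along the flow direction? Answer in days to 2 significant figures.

250 days

∂h/∂x = (203.96 − 204.03) / (135 − 0) = -0.0005185
∂h/∂y = (203.89 − 204.03) / (180 − 0) = -0.0007778
|∇h| = √(-0.0005185² + -0.0007778²) = 0.0009348
Seepage velocity v = K·i/n = 110.0 × 0.0009348 / 0.26 = 0.3955 ft/day.
t = 100 / 0.3955 = 252.8 days.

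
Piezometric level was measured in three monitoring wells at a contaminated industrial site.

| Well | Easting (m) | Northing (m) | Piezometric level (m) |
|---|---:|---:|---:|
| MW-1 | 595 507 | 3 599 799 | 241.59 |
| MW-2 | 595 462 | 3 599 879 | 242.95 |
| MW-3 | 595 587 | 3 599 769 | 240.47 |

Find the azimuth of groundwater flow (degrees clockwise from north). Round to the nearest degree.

Differences from MW-1: to MW-2 (Δx, Δy, Δh) = (-45, 80, +1.36); to MW-3 = (80, -30, -1.12).
Determinant of the coordinate differences = (-45)·(-30) − 80·80 = -5050.
∂h/∂x = [(+1.36)·(-30) − (-1.12)·80] / -5050 = -0.009663
∂h/∂y = [(-45)·(-1.12) − 80·(+1.36)] / -5050 = +0.01156
Flow direction (−∇h) has components (+0.009663 E, -0.01156 N).
Azimuth = atan2(E, N) = atan2(+0.009663, -0.01156) = 140.1° ≈ 140°.

140°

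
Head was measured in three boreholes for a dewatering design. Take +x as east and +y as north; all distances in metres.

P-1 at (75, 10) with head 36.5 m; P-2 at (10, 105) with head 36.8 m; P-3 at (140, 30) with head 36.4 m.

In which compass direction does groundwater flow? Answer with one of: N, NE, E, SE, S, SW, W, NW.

SE

Taking P-1 as reference: P-2−P-1 = (-65, 95, +0.3); P-3−P-1 = (65, 20, -0.1).
Solve a·Δx + b·Δy = Δh: det = (-65)·20 − 65·95 = -7475.
∂h/∂x = [(+0.3)·20 − (-0.1)·95] / -7475 = -0.002074
∂h/∂y = [(-65)·(-0.1) − 65·(+0.3)] / -7475 = +0.001739
Flow = −∇h = (+0.002074 east, -0.001739 north), which points southeast.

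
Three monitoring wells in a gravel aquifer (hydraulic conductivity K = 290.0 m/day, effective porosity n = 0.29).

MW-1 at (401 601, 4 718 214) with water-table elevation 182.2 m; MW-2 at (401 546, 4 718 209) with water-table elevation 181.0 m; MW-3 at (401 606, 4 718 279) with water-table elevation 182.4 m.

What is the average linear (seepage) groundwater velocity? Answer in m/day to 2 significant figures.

22 m/day

With h = a·x + b·y + c and MW-1 as origin, the differences give:
  (-55)·a + (-5)·b = -1.2
  5·a + 65·b = +0.2
Eliminate b (×65 and ×(-5), subtract): -3550·a = -77.00 → a = ∂h/∂x = +0.02169
Back-substitute: b = ∂h/∂y = +0.001408.
|∇h| = √(0.02169² + 0.001408²) = 0.02174
Seepage velocity v = K·i/n = 290.0 × 0.02174 / 0.29 = 21.74 m/day.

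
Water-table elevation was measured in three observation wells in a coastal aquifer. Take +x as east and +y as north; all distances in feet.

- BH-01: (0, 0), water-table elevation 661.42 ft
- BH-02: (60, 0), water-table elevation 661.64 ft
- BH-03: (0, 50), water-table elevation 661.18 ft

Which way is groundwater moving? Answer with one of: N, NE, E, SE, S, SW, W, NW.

∂h/∂x = (661.64 − 661.42) / (60 − 0) = +0.003667
∂h/∂y = (661.18 − 661.42) / (50 − 0) = -0.004800
Flow = −∇h = (-0.003667 east, +0.004800 north), which points northwest.

NW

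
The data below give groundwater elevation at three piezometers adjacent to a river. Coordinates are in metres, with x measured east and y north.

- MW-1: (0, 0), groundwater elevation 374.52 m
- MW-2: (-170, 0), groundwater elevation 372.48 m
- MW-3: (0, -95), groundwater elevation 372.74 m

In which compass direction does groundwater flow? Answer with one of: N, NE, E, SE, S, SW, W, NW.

∂h/∂x = (372.48 − 374.52) / (-170 − 0) = +0.01200
∂h/∂y = (372.74 − 374.52) / (-95 − 0) = +0.01874
Flow = −∇h = (-0.01200 east, -0.01874 north), which points southwest.

SW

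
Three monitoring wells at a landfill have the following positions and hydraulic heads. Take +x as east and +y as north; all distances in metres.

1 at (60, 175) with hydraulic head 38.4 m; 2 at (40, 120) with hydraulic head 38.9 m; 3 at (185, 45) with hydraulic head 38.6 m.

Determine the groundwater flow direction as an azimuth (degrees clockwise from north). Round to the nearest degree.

With h = a·x + b·y + c and 1 as origin, the differences give:
  (-20)·a + (-55)·b = +0.5
  125·a + (-130)·b = +0.2
Eliminate b (×(-130) and ×(-55), subtract): 9475·a = -54.00 → a = ∂h/∂x = -0.005699
Back-substitute: b = ∂h/∂y = -0.007018.
Flow direction (−∇h) has components (+0.005699 E, +0.007018 N).
Azimuth = atan2(E, N) = atan2(+0.005699, +0.007018) = 39.1° ≈ 039°.

039°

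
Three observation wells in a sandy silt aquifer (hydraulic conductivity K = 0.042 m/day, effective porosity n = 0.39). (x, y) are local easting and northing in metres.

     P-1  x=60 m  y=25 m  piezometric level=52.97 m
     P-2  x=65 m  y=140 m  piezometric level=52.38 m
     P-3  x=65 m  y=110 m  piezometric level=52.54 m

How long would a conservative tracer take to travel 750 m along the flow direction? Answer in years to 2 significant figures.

2700 years

Taking P-1 as reference: P-2−P-1 = (5, 115, -0.59); P-3−P-1 = (5, 85, -0.43).
Determinant of the coordinate differences = 5·85 − 5·115 = -150.
∂h/∂x = [(-0.59)·85 − (-0.43)·115] / -150 = +0.004667
∂h/∂y = [5·(-0.43) − 5·(-0.59)] / -150 = -0.005333
|∇h| = √(0.004667² + -0.005333²) = 0.007087
Seepage velocity v = K·i/n = 0.042 × 0.007087 / 0.39 = 0.0007632 m/day.
t = 750 / 0.0007632 = 9.827e+05 days = 2.69e+03 years.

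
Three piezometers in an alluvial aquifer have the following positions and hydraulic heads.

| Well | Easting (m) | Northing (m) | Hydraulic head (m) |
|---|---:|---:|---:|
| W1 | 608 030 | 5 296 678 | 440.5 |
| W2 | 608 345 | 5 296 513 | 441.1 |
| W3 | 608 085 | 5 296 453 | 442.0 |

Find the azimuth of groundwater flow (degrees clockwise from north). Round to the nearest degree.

Three-point gradient (reference W1): Δ to W2 = (315, -165, +0.6), Δ to W3 = (55, -225, +1.5).
∂h/∂x = -0.001820, ∂h/∂y = -0.007112 (det = -61800).
Flow direction (−∇h) has components (+0.001820 E, +0.007112 N).
Azimuth = atan2(E, N) = atan2(+0.001820, +0.007112) = 14.4° ≈ 014°.

014°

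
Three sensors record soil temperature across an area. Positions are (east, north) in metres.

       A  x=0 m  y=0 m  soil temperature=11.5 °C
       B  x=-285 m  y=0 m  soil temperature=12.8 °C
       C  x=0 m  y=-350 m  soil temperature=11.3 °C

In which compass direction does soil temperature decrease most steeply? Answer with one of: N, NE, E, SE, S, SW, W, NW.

E

∂T/∂x = (12.8 − 11.5) / (-285 − 0) = -0.004561
∂T/∂y = (11.3 − 11.5) / (-350 − 0) = +0.0005714
Steepest decrease is along −∇f = (+0.004561 E, -0.0005714 N) → east.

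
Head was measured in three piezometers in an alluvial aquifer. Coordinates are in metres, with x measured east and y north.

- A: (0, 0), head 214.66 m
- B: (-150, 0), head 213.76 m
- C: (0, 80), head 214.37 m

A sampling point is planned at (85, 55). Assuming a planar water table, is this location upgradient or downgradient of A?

∂h/∂x = (213.76 − 214.66) / (-150 − 0) = +0.006000
∂h/∂y = (214.37 − 214.66) / (80 − 0) = -0.003625
Head at (85, 55) = 214.66 + (+0.006000)·(85) + (-0.003625)·(55) = 214.97 m.
That is higher than the 214.66 m at A, so the point is upgradient.

upgradient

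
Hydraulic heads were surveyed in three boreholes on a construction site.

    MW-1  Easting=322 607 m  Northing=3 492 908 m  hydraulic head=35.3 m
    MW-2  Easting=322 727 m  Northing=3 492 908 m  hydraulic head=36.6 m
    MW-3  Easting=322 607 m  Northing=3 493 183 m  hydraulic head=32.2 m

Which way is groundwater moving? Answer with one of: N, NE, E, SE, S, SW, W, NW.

∂h/∂x = (36.6 − 35.3) / (322727 − 322607) = +0.01083
∂h/∂y = (32.2 − 35.3) / (3493183 − 3492908) = -0.01127
Flow = −∇h = (-0.01083 east, +0.01127 north), which points northwest.

NW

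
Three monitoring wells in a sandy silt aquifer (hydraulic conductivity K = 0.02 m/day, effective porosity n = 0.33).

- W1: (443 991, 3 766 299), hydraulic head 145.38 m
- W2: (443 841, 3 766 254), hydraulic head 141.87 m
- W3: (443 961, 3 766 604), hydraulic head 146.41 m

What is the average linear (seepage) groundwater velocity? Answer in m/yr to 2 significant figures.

0.50 m/yr

Taking W1 as reference: W2−W1 = (-150, -45, -3.51); W3−W1 = (-30, 305, +1.03).
Solve a·Δx + b·Δy = Δh: det = (-150)·305 − (-30)·(-45) = -47100.
∂h/∂x = [(-3.51)·305 − (+1.03)·(-45)] / -47100 = +0.02175
∂h/∂y = [(-150)·(+1.03) − (-30)·(-3.51)] / -47100 = +0.005516
|∇h| = √(0.02175² + 0.005516²) = 0.02244
Seepage velocity v = K·i/n = 0.02 × 0.02244 / 0.33 = 0.00136 m/day = 0.4967 m/yr.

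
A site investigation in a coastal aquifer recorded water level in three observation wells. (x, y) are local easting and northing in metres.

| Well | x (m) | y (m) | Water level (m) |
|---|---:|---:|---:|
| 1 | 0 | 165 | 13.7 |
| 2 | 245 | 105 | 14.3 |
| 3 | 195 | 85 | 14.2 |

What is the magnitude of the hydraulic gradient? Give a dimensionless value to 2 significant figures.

0.0024

Taking 1 as reference: 2−1 = (245, -60, +0.6); 3−1 = (195, -80, +0.5).
Solve a·Δx + b·Δy = Δh: det = 245·(-80) − 195·(-60) = -7900.
∂h/∂x = [(+0.6)·(-80) − (+0.5)·(-60)] / -7900 = +0.002278
∂h/∂y = [245·(+0.5) − 195·(+0.6)] / -7900 = -0.0006962
|∇h| = √(0.002278² + -0.0006962²) = 0.002382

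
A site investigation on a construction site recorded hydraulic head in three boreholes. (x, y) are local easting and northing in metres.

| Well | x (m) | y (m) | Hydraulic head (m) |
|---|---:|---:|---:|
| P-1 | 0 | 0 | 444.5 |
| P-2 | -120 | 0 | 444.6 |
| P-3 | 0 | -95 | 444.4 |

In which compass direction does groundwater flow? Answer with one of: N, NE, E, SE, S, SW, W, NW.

SE

∂h/∂x = (444.6 − 444.5) / (-120 − 0) = -0.0008333
∂h/∂y = (444.4 − 444.5) / (-95 − 0) = +0.001053
Flow = −∇h = (+0.0008333 east, -0.001053 north), which points southeast.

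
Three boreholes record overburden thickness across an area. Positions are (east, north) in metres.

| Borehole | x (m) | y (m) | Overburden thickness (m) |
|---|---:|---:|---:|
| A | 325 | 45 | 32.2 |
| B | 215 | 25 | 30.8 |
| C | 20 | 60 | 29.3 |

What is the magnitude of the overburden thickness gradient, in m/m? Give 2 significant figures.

Differences from A: to B (Δx, Δy, Δh) = (-110, -20, -1.4); to C = (-305, 15, -2.9).
Determinant of the coordinate differences = (-110)·15 − (-305)·(-20) = -7750.
∂d/∂x = [(-1.4)·15 − (-2.9)·(-20)] / -7750 = +0.01019
∂d/∂y = [(-110)·(-2.9) − (-305)·(-1.4)] / -7750 = +0.01394
|∇f| = √(0.01019² + 0.01394²) = 0.01727 m/m

0.017 m/m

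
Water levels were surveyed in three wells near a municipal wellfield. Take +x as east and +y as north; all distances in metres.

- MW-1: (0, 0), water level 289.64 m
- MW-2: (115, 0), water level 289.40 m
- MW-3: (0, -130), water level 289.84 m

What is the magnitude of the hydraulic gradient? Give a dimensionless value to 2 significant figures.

∂h/∂x = (289.40 − 289.64) / (115 − 0) = -0.002087
∂h/∂y = (289.84 − 289.64) / (-130 − 0) = -0.001538
|∇h| = √(-0.002087² + -0.001538²) = 0.002592

0.0026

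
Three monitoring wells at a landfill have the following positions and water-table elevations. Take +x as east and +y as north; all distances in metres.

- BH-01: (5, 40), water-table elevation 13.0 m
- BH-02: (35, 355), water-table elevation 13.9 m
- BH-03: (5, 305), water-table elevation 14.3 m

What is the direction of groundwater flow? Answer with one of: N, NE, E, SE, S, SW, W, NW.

E

With h = a·x + b·y + c and BH-01 as origin, the differences give:
  30·a + 315·b = +0.9
  0·a + 265·b = +1.3
Eliminate b (×265 and ×315, subtract): 7950·a = -171.00 → a = ∂h/∂x = -0.02151
Back-substitute: b = ∂h/∂y = +0.004906.
Flow = −∇h = (+0.02151 east, -0.004906 north), which points east.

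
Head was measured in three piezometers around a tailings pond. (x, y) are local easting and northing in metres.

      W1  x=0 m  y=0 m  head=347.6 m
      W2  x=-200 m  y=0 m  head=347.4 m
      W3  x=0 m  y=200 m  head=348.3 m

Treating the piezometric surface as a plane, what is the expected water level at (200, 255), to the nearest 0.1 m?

∂h/∂x = (347.4 − 347.6) / (-200 − 0) = +0.001000
∂h/∂y = (348.3 − 347.6) / (200 − 0) = +0.003500
h(200, 255) = 347.6 + (+0.001000)·(200) + (+0.003500)·(255) = 347.6 +0.200 +0.892 = 348.693 m.

348.7 m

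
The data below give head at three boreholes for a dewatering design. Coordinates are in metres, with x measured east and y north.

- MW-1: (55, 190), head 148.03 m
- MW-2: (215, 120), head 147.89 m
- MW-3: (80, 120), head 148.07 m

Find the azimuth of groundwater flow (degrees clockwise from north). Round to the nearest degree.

Differences from MW-1: to MW-2 (Δx, Δy, Δh) = (160, -70, -0.14); to MW-3 = (25, -70, +0.04).
Determinant of the coordinate differences = 160·(-70) − 25·(-70) = -9450.
∂h/∂x = [(-0.14)·(-70) − (+0.04)·(-70)] / -9450 = -0.001333
∂h/∂y = [160·(+0.04) − 25·(-0.14)] / -9450 = -0.001048
Flow direction (−∇h) has components (+0.001333 E, +0.001048 N).
Azimuth = atan2(E, N) = atan2(+0.001333, +0.001048) = 51.8° ≈ 052°.

052°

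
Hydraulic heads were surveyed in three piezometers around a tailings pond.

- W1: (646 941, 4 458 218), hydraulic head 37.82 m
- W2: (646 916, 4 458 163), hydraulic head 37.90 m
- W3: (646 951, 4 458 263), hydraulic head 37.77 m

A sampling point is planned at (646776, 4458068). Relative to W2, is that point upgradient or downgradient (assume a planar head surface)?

Taking W1 as reference: W2−W1 = (-25, -55, +0.08); W3−W1 = (10, 45, -0.05).
Solve a·Δx + b·Δy = Δh: det = (-25)·45 − 10·(-55) = -575.
∂h/∂x = [(+0.08)·45 − (-0.05)·(-55)] / -575 = -0.001478
∂h/∂y = [(-25)·(-0.05) − 10·(+0.08)] / -575 = -0.0007826
Head at (646776, 4458068) = 37.82 + (-0.001478)·(-165) + (-0.0007826)·(-150) = 38.18 m.
That is higher than the 37.90 m at W2, so the point is upgradient.

upgradient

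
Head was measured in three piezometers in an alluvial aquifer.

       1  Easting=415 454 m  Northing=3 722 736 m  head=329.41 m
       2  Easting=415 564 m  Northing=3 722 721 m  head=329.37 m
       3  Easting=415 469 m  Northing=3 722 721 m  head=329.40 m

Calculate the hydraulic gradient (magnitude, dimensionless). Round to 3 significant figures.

With h = a·x + b·y + c and 1 as origin, the differences give:
  110·a + (-15)·b = -0.04
  15·a + (-15)·b = -0.01
Eliminate b (×(-15) and ×(-15), subtract): -1425·a = 0.450 → a = ∂h/∂x = -0.0003158
Back-substitute: b = ∂h/∂y = +0.0003509.
|∇h| = √(-0.0003158² + 0.0003509²) = 0.0004721

0.000472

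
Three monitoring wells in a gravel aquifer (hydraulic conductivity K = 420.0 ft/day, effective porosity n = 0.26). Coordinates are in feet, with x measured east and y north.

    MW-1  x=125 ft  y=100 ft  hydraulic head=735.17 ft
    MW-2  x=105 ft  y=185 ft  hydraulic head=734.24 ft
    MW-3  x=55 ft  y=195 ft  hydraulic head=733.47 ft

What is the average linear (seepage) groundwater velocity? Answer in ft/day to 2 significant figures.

26 ft/day

Differences from MW-1: to MW-2 (Δx, Δy, Δh) = (-20, 85, -0.93); to MW-3 = (-70, 95, -1.70).
Solve a·Δx + b·Δy = Δh: det = (-20)·95 − (-70)·85 = 4050.
∂h/∂x = [(-0.93)·95 − (-1.70)·85] / 4050 = +0.01386
∂h/∂y = [(-20)·(-1.70) − (-70)·(-0.93)] / 4050 = -0.007679
|∇h| = √(0.01386² + -0.007679²) = 0.01585
Seepage velocity v = K·i/n = 420.0 × 0.01585 / 0.26 = 25.6 ft/day.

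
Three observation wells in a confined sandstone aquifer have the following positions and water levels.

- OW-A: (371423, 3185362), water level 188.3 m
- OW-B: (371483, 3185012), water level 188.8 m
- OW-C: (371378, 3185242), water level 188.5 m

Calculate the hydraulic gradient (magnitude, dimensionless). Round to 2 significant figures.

Differences from OW-A: to OW-B (Δx, Δy, Δh) = (60, -350, +0.5); to OW-C = (-45, -120, +0.2).
Determinant of the coordinate differences = 60·(-120) − (-45)·(-350) = -22950.
∂h/∂x = [(+0.5)·(-120) − (+0.2)·(-350)] / -22950 = -0.0004357
∂h/∂y = [60·(+0.2) − (-45)·(+0.5)] / -22950 = -0.001503
|∇h| = √(-0.0004357² + -0.001503²) = 0.001565

0.0016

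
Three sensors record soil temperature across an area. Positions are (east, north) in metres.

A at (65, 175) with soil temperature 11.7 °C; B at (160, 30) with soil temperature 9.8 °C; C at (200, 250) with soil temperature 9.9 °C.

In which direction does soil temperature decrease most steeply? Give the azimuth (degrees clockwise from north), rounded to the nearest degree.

102°

With T = a·x + b·y + c and A as origin, the differences give:
  95·a + (-145)·b = -1.9
  135·a + 75·b = -1.8
Eliminate b (×75 and ×(-145), subtract): 26700·a = -403.50 → a = ∂T/∂x = -0.01511
Back-substitute: b = ∂T/∂y = +0.003202.
Steepest decrease is along −∇f: components (+0.01511 E, -0.003202 N).
Azimuth = atan2(+0.01511, -0.003202) = 102.0° ≈ 102°.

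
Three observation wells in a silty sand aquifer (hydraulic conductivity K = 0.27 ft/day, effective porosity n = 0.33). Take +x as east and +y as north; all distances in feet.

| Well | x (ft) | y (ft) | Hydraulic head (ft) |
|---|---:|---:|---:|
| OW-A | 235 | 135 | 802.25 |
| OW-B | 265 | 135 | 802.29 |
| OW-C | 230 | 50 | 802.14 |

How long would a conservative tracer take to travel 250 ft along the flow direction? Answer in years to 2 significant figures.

460 years

With h = a·x + b·y + c and OW-A as origin, the differences give:
  30·a + 0·b = +0.04
  (-5)·a + (-85)·b = -0.11
Eliminate b (×(-85) and ×0, subtract): -2550·a = -3.400 → a = ∂h/∂x = +0.001333
Back-substitute: b = ∂h/∂y = +0.001216.
|∇h| = √(0.001333² + 0.001216²) = 0.001804
Seepage velocity v = K·i/n = 0.27 × 0.001804 / 0.33 = 0.001476 ft/day.
t = 250 / 0.001476 = 1.694e+05 days = 464 years.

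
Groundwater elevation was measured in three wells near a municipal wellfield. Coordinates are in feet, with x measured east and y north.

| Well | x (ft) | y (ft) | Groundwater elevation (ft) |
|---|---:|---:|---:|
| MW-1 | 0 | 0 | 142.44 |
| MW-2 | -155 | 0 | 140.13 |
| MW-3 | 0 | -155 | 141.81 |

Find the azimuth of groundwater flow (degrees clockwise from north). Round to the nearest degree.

∂h/∂x = (140.13 − 142.44) / (-155 − 0) = +0.01490
∂h/∂y = (141.81 − 142.44) / (-155 − 0) = +0.004065
Flow direction (−∇h) has components (-0.01490 E, -0.004065 N).
Azimuth = atan2(E, N) = atan2(-0.01490, -0.004065) = 254.7° ≈ 255°.

255°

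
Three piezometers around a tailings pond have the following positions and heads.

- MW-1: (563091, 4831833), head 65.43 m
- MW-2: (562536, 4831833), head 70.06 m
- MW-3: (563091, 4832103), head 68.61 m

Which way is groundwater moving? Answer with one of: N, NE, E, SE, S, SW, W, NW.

SE

∂h/∂x = (70.06 − 65.43) / (562536 − 563091) = -0.008342
∂h/∂y = (68.61 − 65.43) / (4832103 − 4831833) = +0.01178
Flow = −∇h = (+0.008342 east, -0.01178 north), which points southeast.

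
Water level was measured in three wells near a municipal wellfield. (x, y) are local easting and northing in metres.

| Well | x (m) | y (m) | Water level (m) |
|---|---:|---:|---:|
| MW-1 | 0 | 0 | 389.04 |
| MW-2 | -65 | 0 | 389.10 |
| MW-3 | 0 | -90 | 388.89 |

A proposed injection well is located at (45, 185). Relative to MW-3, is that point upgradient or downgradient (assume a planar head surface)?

∂h/∂x = (389.10 − 389.04) / (-65 − 0) = -0.0009231
∂h/∂y = (388.89 − 389.04) / (-90 − 0) = +0.001667
Head at (45, 185) = 389.04 + (-0.0009231)·(45) + (+0.001667)·(185) = 389.31 m.
That is higher than the 388.89 m at MW-3, so the point is upgradient.

upgradient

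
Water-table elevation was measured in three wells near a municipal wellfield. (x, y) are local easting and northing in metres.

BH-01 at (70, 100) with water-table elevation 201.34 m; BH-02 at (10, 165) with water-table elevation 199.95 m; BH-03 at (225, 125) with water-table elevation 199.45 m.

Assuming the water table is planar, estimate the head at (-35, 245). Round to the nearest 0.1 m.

198.0 m

Three-point gradient (reference BH-01): Δ to BH-02 = (-60, 65, -1.39), Δ to BH-03 = (155, 25, -1.89).
∂h/∂x = -0.007611, ∂h/∂y = -0.02841 (det = -11575).
h(-35, 245) = 201.34 + (-0.007611)·(-105) + (-0.02841)·(145) = 201.34 +0.799 -4.120 = 198.020 m.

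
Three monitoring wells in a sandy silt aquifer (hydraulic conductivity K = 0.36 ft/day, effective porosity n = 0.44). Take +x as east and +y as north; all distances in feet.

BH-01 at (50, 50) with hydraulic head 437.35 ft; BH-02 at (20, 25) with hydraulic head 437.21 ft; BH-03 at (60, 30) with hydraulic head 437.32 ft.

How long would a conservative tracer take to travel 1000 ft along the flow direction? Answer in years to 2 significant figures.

920 years

Differences from BH-01: to BH-02 (Δx, Δy, Δh) = (-30, -25, -0.14); to BH-03 = (10, -20, -0.03).
Solve a·Δx + b·Δy = Δh: det = (-30)·(-20) − 10·(-25) = 850.
∂h/∂x = [(-0.14)·(-20) − (-0.03)·(-25)] / 850 = +0.002412
∂h/∂y = [(-30)·(-0.03) − 10·(-0.14)] / 850 = +0.002706
|∇h| = √(0.002412² + 0.002706²) = 0.003625
Seepage velocity v = K·i/n = 0.36 × 0.003625 / 0.44 = 0.002966 ft/day.
t = 1000 / 0.002966 = 3.372e+05 days = 923 years.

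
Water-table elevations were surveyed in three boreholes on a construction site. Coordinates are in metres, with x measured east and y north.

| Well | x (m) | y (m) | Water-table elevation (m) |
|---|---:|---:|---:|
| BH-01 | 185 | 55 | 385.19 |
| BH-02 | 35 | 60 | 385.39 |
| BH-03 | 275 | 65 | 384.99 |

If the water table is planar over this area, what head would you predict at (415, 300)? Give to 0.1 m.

Taking BH-01 as reference: BH-02−BH-01 = (-150, 5, +0.20); BH-03−BH-01 = (90, 10, -0.20).
Determinant of the coordinate differences = (-150)·10 − 90·5 = -1950.
∂h/∂x = [(+0.20)·10 − (-0.20)·5] / -1950 = -0.001538
∂h/∂y = [(-150)·(-0.20) − 90·(+0.20)] / -1950 = -0.006154
h(415, 300) = 385.19 + (-0.001538)·(230) + (-0.006154)·(245) = 385.19 -0.354 -1.508 = 383.328 m.

383.3 m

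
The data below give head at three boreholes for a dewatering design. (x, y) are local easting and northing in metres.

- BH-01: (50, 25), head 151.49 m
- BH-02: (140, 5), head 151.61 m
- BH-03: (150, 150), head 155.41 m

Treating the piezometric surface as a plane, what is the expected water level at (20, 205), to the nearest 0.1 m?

155.9 m

With h = a·x + b·y + c and BH-01 as origin, the differences give:
  90·a + (-20)·b = +0.12
  100·a + 125·b = +3.92
Eliminate b (×125 and ×(-20), subtract): 13250·a = 93.400 → a = ∂h/∂x = +0.007049
Back-substitute: b = ∂h/∂y = +0.02572.
h(20, 205) = 151.49 + (+0.007049)·(-30) + (+0.02572)·(180) = 151.49 -0.211 +4.630 = 155.908 m.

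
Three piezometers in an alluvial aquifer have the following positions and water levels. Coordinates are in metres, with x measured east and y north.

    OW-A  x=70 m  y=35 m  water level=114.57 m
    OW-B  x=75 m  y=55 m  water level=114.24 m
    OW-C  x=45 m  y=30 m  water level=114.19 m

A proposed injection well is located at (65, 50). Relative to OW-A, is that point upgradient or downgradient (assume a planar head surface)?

Taking OW-A as reference: OW-B−OW-A = (5, 20, -0.33); OW-C−OW-A = (-25, -5, -0.38).
Solve a·Δx + b·Δy = Δh: det = 5·(-5) − (-25)·20 = 475.
∂h/∂x = [(-0.33)·(-5) − (-0.38)·20] / 475 = +0.01947
∂h/∂y = [5·(-0.38) − (-25)·(-0.33)] / 475 = -0.02137
Head at (65, 50) = 114.57 + (+0.01947)·(-5) + (-0.02137)·(15) = 114.15 m.
That is lower than the 114.57 m at OW-A, so the point is downgradient.

downgradient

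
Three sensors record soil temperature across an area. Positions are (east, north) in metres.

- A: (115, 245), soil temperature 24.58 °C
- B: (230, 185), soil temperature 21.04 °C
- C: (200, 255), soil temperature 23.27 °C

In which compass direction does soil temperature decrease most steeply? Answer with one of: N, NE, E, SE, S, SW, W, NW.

Differences from A: to B (Δx, Δy, Δh) = (115, -60, -3.54); to C = (85, 10, -1.31).
Solve a·Δx + b·Δy = ΔT: det = 115·10 − 85·(-60) = 6250.
∂T/∂x = [(-3.54)·10 − (-1.31)·(-60)] / 6250 = -0.01824
∂T/∂y = [115·(-1.31) − 85·(-3.54)] / 6250 = +0.02404
Steepest decrease is along −∇f = (+0.01824 E, -0.02404 N) → southeast.

SE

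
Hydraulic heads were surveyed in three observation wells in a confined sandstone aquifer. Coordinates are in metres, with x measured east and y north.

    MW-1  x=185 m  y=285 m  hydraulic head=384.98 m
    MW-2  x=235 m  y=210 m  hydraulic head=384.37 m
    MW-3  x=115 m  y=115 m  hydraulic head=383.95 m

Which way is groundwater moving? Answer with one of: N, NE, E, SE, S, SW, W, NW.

Three-point gradient (reference MW-1): Δ to MW-2 = (50, -75, -0.61), Δ to MW-3 = (-70, -170, -1.03).
∂h/∂x = -0.001924, ∂h/∂y = +0.006851 (det = -13750).
Flow = −∇h = (+0.001924 east, -0.006851 north), which points south.

S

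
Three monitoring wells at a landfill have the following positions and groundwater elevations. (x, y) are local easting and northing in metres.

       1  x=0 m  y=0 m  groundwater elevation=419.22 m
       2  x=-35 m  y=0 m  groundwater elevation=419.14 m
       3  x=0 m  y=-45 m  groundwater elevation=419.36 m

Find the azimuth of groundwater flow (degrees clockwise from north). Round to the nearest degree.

∂h/∂x = (419.14 − 419.22) / (-35 − 0) = +0.002286
∂h/∂y = (419.36 − 419.22) / (-45 − 0) = -0.003111
Flow direction (−∇h) has components (-0.002286 E, +0.003111 N).
Azimuth = atan2(E, N) = atan2(-0.002286, +0.003111) = 323.7° ≈ 324°.

324°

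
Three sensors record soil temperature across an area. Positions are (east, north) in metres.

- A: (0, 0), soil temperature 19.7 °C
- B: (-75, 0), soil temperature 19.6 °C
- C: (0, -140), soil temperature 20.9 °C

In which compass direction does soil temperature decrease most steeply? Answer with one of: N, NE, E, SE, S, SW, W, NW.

N

∂T/∂x = (19.6 − 19.7) / (-75 − 0) = +0.001333
∂T/∂y = (20.9 − 19.7) / (-140 − 0) = -0.008571
Steepest decrease is along −∇f = (-0.001333 E, +0.008571 N) → north.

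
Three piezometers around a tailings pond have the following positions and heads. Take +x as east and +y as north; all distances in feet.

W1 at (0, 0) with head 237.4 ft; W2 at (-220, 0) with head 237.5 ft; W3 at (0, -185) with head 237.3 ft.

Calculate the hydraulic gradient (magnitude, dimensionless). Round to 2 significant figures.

∂h/∂x = (237.5 − 237.4) / (-220 − 0) = -0.0004545
∂h/∂y = (237.3 − 237.4) / (-185 − 0) = +0.0005405
|∇h| = √(-0.0004545² + 0.0005405²) = 0.0007062

0.00071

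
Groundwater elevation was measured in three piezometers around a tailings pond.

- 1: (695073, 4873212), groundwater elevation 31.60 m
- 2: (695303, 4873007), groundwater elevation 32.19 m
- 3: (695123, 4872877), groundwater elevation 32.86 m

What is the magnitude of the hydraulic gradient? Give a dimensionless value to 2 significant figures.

0.0040

Taking 1 as reference: 2−1 = (230, -205, +0.59); 3−1 = (50, -335, +1.26).
Solve a·Δx + b·Δy = Δh: det = 230·(-335) − 50·(-205) = -66800.
∂h/∂x = [(+0.59)·(-335) − (+1.26)·(-205)] / -66800 = -0.0009079
∂h/∂y = [230·(+1.26) − 50·(+0.59)] / -66800 = -0.003897
|∇h| = √(-0.0009079² + -0.003897²) = 0.004001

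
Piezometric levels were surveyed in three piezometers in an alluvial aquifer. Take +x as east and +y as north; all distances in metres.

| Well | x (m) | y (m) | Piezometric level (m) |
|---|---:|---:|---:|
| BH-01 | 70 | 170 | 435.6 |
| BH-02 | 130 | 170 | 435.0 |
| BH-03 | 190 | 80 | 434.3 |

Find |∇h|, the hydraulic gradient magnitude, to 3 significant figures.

0.0101

Three-point gradient (reference BH-01): Δ to BH-02 = (60, 0, -0.6), Δ to BH-03 = (120, -90, -1.3).
∂h/∂x = -0.01000, ∂h/∂y = +0.001111 (det = -5400).
|∇h| = √(-0.01000² + 0.001111²) = 0.01006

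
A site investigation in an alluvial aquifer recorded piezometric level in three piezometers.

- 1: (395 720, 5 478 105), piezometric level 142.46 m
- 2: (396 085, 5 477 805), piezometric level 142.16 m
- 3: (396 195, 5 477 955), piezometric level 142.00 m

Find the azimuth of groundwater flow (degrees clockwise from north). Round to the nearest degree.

With h = a·x + b·y + c and 1 as origin, the differences give:
  365·a + (-300)·b = -0.30
  475·a + (-150)·b = -0.46
Eliminate b (×(-150) and ×(-300), subtract): 87750·a = -93.000 → a = ∂h/∂x = -0.001060
Back-substitute: b = ∂h/∂y = -0.0002895.
Flow direction (−∇h) has components (+0.001060 E, +0.0002895 N).
Azimuth = atan2(E, N) = atan2(+0.001060, +0.0002895) = 74.7° ≈ 075°.

075°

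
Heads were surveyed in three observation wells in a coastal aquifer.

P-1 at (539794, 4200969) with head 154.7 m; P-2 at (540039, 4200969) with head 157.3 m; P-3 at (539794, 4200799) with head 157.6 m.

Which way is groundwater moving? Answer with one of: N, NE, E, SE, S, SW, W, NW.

∂h/∂x = (157.3 − 154.7) / (540039 − 539794) = +0.01061
∂h/∂y = (157.6 − 154.7) / (4200799 − 4200969) = -0.01706
Flow = −∇h = (-0.01061 east, +0.01706 north), which points northwest.

NW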